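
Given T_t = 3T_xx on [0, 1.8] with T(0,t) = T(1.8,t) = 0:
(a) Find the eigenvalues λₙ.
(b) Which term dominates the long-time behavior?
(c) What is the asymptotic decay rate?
Eigenvalues: λₙ = 3n²π²/1.8².
First three modes:
  n=1: λ₁ = 3π²/1.8² ≈ 9.139
  n=2: λ₂ = 12π²/1.8² ≈ 36.554 (4× faster decay)
  n=3: λ₃ = 27π²/1.8² ≈ 82.247 (9× faster decay)
As t → ∞, higher modes decay exponentially faster. The n=1 mode dominates: T ~ c₁ sin(πx/1.8) e^{-λ₁t}.
Decay rate: λ₁ = 3π²/1.8² ≈ 9.139.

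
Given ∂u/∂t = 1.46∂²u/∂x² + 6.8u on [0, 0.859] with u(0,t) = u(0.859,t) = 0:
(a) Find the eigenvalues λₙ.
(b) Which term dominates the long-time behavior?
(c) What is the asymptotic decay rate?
Eigenvalues: λₙ = 1.46n²π²/0.859² - 6.8.
First three modes:
  n=1: λ₁ = 1.46π²/0.859² - 6.8 ≈ 12.728
  n=2: λ₂ = 5.84π²/0.859² - 6.8 ≈ 71.314
  n=3: λ₃ = 13.14π²/0.859² - 6.8 ≈ 168.955
Since 1.46π²/0.859² ≈ 19.528 > 6.8, all λₙ > 0.
The n=1 mode decays slowest → dominates as t → ∞.
Asymptotic: u ~ c₁ sin(πx/0.859) e^{-λ₁t} with decay rate λ₁ ≈ 12.728.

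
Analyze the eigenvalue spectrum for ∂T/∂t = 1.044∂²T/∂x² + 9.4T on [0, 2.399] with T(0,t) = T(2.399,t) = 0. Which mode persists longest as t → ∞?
Eigenvalues: λₙ = 1.044n²π²/2.399² - 9.4.
First three modes:
  n=1: λ₁ = 1.044π²/2.399² - 9.4 ≈ -7.61
  n=2: λ₂ = 4.176π²/2.399² - 9.4 ≈ -2.239
  n=3: λ₃ = 9.396π²/2.399² - 9.4 ≈ 6.713
Since 1.044π²/2.399² ≈ 1.79 < 9.4, λ₁ < 0.
The n=1 mode grows fastest (−λₙ is largest for n=1) → dominates.
Asymptotic: T ~ c₁ sin(πx/2.399) e^{7.61t} (exponential growth at rate −λ₁ ≈ 7.61).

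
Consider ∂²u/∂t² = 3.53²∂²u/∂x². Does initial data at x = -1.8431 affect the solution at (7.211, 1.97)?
No. The domain of dependence is [0.2569, 14.1651], and -1.8431 is outside this interval.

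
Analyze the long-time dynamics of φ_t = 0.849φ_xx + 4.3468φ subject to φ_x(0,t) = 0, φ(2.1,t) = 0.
Long-time behavior: φ grows unboundedly. Reaction dominates diffusion (r=4.3468 > κπ²/(4L²)≈0.48); solution grows exponentially.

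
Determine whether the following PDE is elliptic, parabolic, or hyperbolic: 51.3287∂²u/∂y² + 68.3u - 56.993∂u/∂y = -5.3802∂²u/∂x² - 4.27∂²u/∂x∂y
Rewriting in standard form: 5.3802∂²u/∂x² + 4.27∂²u/∂x∂y + 51.3287∂²u/∂y² - 56.993∂u/∂y + 68.3u = 0. Coefficients: A = 5.3802, B = 4.27, C = 51.3287. B² - 4AC = -1086.40178696, which is negative, so the equation is elliptic.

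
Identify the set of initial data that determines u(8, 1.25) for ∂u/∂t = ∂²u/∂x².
The entire real line. The heat equation has infinite propagation speed: any initial disturbance instantly affects all points (though exponentially small far away).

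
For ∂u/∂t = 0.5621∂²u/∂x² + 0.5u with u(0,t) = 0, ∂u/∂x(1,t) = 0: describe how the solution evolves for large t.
u → 0. Diffusion dominates reaction (r=0.5 < κπ²/(4L²)≈1.39); solution decays.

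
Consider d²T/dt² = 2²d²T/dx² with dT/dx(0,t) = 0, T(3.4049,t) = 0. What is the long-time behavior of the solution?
As t → ∞, T oscillates (no decay). Energy is conserved; the solution oscillates indefinitely as standing waves.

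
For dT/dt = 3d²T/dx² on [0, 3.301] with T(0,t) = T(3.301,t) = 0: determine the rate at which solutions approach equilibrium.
Eigenvalues: λₙ = 3n²π²/3.301².
First three modes:
  n=1: λ₁ = 3π²/3.301² ≈ 2.717
  n=2: λ₂ = 12π²/3.301² ≈ 10.869 (4× faster decay)
  n=3: λ₃ = 27π²/3.301² ≈ 24.455 (9× faster decay)
As t → ∞, higher modes decay exponentially faster. The n=1 mode dominates: T ~ c₁ sin(πx/3.301) e^{-λ₁t}.
Decay rate: λ₁ = 3π²/3.301² ≈ 2.717.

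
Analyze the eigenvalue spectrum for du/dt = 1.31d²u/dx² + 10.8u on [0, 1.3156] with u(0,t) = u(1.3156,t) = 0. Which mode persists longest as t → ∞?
Eigenvalues: λₙ = 1.31n²π²/1.3156² - 10.8.
First three modes:
  n=1: λ₁ = 1.31π²/1.3156² - 10.8 ≈ -3.33
  n=2: λ₂ = 5.24π²/1.3156² - 10.8 ≈ 19.08
  n=3: λ₃ = 11.79π²/1.3156² - 10.8 ≈ 56.43
Since 1.31π²/1.3156² ≈ 7.47 < 10.8, λ₁ < 0.
The n=1 mode grows fastest (−λₙ is largest for n=1) → dominates.
Asymptotic: u ~ c₁ sin(πx/1.3156) e^{3.33t} (exponential growth at rate −λ₁ ≈ 3.33).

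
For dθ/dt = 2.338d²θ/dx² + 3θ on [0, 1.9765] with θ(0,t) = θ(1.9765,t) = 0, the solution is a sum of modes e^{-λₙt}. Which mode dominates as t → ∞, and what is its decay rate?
Eigenvalues: λₙ = 2.338n²π²/1.9765² - 3.
First three modes:
  n=1: λ₁ = 2.338π²/1.9765² - 3 ≈ 2.907
  n=2: λ₂ = 9.352π²/1.9765² - 3 ≈ 20.627
  n=3: λ₃ = 21.042π²/1.9765² - 3 ≈ 50.161
Since 2.338π²/1.9765² ≈ 5.907 > 3, all λₙ > 0.
The n=1 mode decays slowest → dominates as t → ∞.
Asymptotic: θ ~ c₁ sin(πx/1.9765) e^{-λ₁t} with decay rate λ₁ ≈ 2.907.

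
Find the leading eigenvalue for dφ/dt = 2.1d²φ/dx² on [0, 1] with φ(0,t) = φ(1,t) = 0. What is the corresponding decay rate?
Eigenvalues: λₙ = 2.1n²π².
First three modes:
  n=1: λ₁ = 2.1π² ≈ 20.726
  n=2: λ₂ = 8.4π² ≈ 82.905 (4× faster decay)
  n=3: λ₃ = 18.9π² ≈ 186.536 (9× faster decay)
As t → ∞, higher modes decay exponentially faster. The n=1 mode dominates: φ ~ c₁ sin(πx) e^{-λ₁t}.
Decay rate: λ₁ = 2.1π² ≈ 20.726.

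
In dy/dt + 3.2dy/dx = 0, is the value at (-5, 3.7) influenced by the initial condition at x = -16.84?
Yes. The characteristic through (-5, 3.7) passes through x = -16.84.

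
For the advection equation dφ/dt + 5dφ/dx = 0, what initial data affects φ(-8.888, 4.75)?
A single point: x = -32.638. The characteristic through (-8.888, 4.75) is x - 5t = const, so x = -8.888 - 5·4.75 = -32.638.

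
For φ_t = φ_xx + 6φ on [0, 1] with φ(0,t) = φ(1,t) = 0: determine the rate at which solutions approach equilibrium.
Eigenvalues: λₙ = n²π²/1² - 6.
First three modes:
  n=1: λ₁ = π² - 6 ≈ 3.87
  n=2: λ₂ = 4π² - 6 ≈ 33.478
  n=3: λ₃ = 9π² - 6 ≈ 82.826
Since π² ≈ 9.87 > 6, all λₙ > 0.
The n=1 mode decays slowest → dominates as t → ∞.
Asymptotic: φ ~ c₁ sin(πx/1) e^{-λ₁t} with decay rate λ₁ ≈ 3.87.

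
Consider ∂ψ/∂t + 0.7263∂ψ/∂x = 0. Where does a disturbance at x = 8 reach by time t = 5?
At x = 11.6315. The characteristic carries data from (8, 0) to (11.6315, 5).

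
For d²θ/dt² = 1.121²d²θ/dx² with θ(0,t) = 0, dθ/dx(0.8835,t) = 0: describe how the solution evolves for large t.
θ oscillates (no decay). Energy is conserved; the solution oscillates indefinitely as standing waves.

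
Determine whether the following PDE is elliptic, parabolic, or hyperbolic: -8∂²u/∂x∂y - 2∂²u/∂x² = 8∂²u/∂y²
Rewriting in standard form: -2∂²u/∂x² - 8∂²u/∂x∂y - 8∂²u/∂y² = 0. Coefficients: A = -2, B = -8, C = -8. B² - 4AC = 0, which is zero, so the equation is parabolic.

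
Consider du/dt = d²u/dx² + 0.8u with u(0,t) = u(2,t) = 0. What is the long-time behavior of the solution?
As t → ∞, u → 0. Diffusion dominates reaction (r=0.8 < κπ²/L²≈2.47); solution decays.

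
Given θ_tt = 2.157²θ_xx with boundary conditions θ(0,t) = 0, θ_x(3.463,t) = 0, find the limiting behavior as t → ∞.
θ oscillates (no decay). Energy is conserved; the solution oscillates indefinitely as standing waves.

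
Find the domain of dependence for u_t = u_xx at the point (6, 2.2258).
The entire real line. The heat equation has infinite propagation speed: any initial disturbance instantly affects all points (though exponentially small far away).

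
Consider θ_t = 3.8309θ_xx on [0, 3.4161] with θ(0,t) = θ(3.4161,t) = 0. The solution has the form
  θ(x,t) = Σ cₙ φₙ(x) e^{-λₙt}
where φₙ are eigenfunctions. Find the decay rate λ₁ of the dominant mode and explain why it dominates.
Eigenvalues: λₙ = 3.8309n²π²/3.4161².
First three modes:
  n=1: λ₁ = 3.8309π²/3.4161² ≈ 3.24
  n=2: λ₂ = 15.3236π²/3.4161² ≈ 12.96 (4× faster decay)
  n=3: λ₃ = 34.4781π²/3.4161² ≈ 29.16 (9× faster decay)
As t → ∞, higher modes decay exponentially faster. The n=1 mode dominates: θ ~ c₁ sin(πx/3.4161) e^{-λ₁t}.
Decay rate: λ₁ = 3.8309π²/3.4161² ≈ 3.24.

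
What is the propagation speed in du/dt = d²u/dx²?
Infinite. The heat equation is parabolic, not hyperbolic, so disturbances propagate instantly.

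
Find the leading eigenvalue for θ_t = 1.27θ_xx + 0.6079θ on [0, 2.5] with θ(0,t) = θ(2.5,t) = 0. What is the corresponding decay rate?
Eigenvalues: λₙ = 1.27n²π²/2.5² - 0.6079.
First three modes:
  n=1: λ₁ = 1.27π²/2.5² - 0.6079 ≈ 1.398
  n=2: λ₂ = 5.08π²/2.5² - 0.6079 ≈ 7.414
  n=3: λ₃ = 11.43π²/2.5² - 0.6079 ≈ 17.442
Since 1.27π²/2.5² ≈ 2.006 > 0.6079, all λₙ > 0.
The n=1 mode decays slowest → dominates as t → ∞.
Asymptotic: θ ~ c₁ sin(πx/2.5) e^{-λ₁t} with decay rate λ₁ ≈ 1.398.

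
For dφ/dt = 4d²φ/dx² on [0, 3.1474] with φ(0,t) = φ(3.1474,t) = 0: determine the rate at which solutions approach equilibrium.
Eigenvalues: λₙ = 4n²π²/3.1474².
First three modes:
  n=1: λ₁ = 4π²/3.1474² ≈ 3.985
  n=2: λ₂ = 16π²/3.1474² ≈ 15.941 (4× faster decay)
  n=3: λ₃ = 36π²/3.1474² ≈ 35.867 (9× faster decay)
As t → ∞, higher modes decay exponentially faster. The n=1 mode dominates: φ ~ c₁ sin(πx/3.1474) e^{-λ₁t}.
Decay rate: λ₁ = 4π²/3.1474² ≈ 3.985.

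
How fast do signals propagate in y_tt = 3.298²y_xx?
Speed = 3.298. Information travels along characteristics x = x₀ ± 3.298t.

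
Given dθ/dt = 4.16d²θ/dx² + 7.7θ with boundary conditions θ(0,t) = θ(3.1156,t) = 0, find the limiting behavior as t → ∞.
θ grows unboundedly. Reaction dominates diffusion (r=7.7 > κπ²/L²≈4.23); solution grows exponentially.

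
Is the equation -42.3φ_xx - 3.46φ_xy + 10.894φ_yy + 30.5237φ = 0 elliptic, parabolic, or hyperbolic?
Computing B² - 4AC with A = -42.3, B = -3.46, C = 10.894: discriminant = 1855.2364 (positive). Answer: hyperbolic.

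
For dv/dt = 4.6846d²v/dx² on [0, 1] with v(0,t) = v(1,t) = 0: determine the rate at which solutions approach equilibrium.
Eigenvalues: λₙ = 4.6846n²π².
First three modes:
  n=1: λ₁ = 4.6846π² ≈ 46.235
  n=2: λ₂ = 18.7384π² ≈ 184.941 (4× faster decay)
  n=3: λ₃ = 42.1614π² ≈ 416.116 (9× faster decay)
As t → ∞, higher modes decay exponentially faster. The n=1 mode dominates: v ~ c₁ sin(πx) e^{-λ₁t}.
Decay rate: λ₁ = 4.6846π² ≈ 46.235.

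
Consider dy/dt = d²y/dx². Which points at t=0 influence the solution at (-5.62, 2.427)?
The entire real line. The heat equation has infinite propagation speed: any initial disturbance instantly affects all points (though exponentially small far away).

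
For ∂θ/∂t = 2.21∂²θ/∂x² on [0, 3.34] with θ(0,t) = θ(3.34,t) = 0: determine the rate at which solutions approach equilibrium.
Eigenvalues: λₙ = 2.21n²π²/3.34².
First three modes:
  n=1: λ₁ = 2.21π²/3.34² ≈ 1.955
  n=2: λ₂ = 8.84π²/3.34² ≈ 7.821 (4× faster decay)
  n=3: λ₃ = 19.89π²/3.34² ≈ 17.597 (9× faster decay)
As t → ∞, higher modes decay exponentially faster. The n=1 mode dominates: θ ~ c₁ sin(πx/3.34) e^{-λ₁t}.
Decay rate: λ₁ = 2.21π²/3.34² ≈ 1.955.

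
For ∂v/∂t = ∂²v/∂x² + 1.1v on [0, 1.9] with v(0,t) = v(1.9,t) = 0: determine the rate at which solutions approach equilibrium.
Eigenvalues: λₙ = n²π²/1.9² - 1.1.
First three modes:
  n=1: λ₁ = π²/1.9² - 1.1 ≈ 1.634
  n=2: λ₂ = 4π²/1.9² - 1.1 ≈ 9.836
  n=3: λ₃ = 9π²/1.9² - 1.1 ≈ 23.506
Since π²/1.9² ≈ 2.734 > 1.1, all λₙ > 0.
The n=1 mode decays slowest → dominates as t → ∞.
Asymptotic: v ~ c₁ sin(πx/1.9) e^{-λ₁t} with decay rate λ₁ ≈ 1.634.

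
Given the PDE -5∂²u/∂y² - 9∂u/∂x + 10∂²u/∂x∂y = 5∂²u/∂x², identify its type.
Rewriting in standard form: -5∂²u/∂x² + 10∂²u/∂x∂y - 5∂²u/∂y² - 9∂u/∂x = 0. The second-order coefficients are A = -5, B = 10, C = -5. Since B² - 4AC = 0 = 0, this is a parabolic PDE.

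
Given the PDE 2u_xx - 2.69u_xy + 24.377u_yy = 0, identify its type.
The second-order coefficients are A = 2, B = -2.69, C = 24.377. Since B² - 4AC = -187.7799 < 0, this is an elliptic PDE.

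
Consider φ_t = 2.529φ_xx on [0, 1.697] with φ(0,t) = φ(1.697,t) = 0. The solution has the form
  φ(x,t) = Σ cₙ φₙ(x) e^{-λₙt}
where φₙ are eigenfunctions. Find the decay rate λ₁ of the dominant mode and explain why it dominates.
Eigenvalues: λₙ = 2.529n²π²/1.697².
First three modes:
  n=1: λ₁ = 2.529π²/1.697² ≈ 8.667
  n=2: λ₂ = 10.116π²/1.697² ≈ 34.669 (4× faster decay)
  n=3: λ₃ = 22.761π²/1.697² ≈ 78.006 (9× faster decay)
As t → ∞, higher modes decay exponentially faster. The n=1 mode dominates: φ ~ c₁ sin(πx/1.697) e^{-λ₁t}.
Decay rate: λ₁ = 2.529π²/1.697² ≈ 8.667.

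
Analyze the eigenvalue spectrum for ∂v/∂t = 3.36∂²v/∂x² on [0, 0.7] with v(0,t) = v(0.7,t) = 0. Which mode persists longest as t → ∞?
Eigenvalues: λₙ = 3.36n²π²/0.7².
First three modes:
  n=1: λ₁ = 3.36π²/0.7² ≈ 67.677
  n=2: λ₂ = 13.44π²/0.7² ≈ 270.709 (4× faster decay)
  n=3: λ₃ = 30.24π²/0.7² ≈ 609.096 (9× faster decay)
As t → ∞, higher modes decay exponentially faster. The n=1 mode dominates: v ~ c₁ sin(πx/0.7) e^{-λ₁t}.
Decay rate: λ₁ = 3.36π²/0.7² ≈ 67.677.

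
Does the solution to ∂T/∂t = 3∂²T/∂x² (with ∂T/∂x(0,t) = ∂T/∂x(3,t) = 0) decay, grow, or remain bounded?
T → constant (steady state). Heat is conserved (no flux at boundaries); solution approaches the spatial average.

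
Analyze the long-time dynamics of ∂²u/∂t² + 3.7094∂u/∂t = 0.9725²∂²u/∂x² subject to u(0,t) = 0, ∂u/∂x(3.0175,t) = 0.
Long-time behavior: u → 0. Damping (γ=3.7094) dissipates energy; oscillations decay exponentially.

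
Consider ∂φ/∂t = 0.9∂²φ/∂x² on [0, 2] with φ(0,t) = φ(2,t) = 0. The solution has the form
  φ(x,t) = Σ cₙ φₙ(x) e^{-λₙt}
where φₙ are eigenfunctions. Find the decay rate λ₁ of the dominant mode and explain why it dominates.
Eigenvalues: λₙ = 0.9n²π²/2².
First three modes:
  n=1: λ₁ = 0.9π²/2² ≈ 2.221
  n=2: λ₂ = 3.6π²/2² ≈ 8.883 (4× faster decay)
  n=3: λ₃ = 8.1π²/2² ≈ 19.986 (9× faster decay)
As t → ∞, higher modes decay exponentially faster. The n=1 mode dominates: φ ~ c₁ sin(πx/2) e^{-λ₁t}.
Decay rate: λ₁ = 0.9π²/2² ≈ 2.221.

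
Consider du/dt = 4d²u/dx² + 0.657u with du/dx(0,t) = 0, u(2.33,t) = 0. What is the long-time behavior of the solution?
As t → ∞, u → 0. Diffusion dominates reaction (r=0.657 < κπ²/(4L²)≈1.82); solution decays.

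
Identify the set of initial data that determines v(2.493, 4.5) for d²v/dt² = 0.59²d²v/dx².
Domain of dependence: [-0.162, 5.148]. Signals travel at speed 0.59, so data within |x - 2.493| ≤ 0.59·4.5 = 2.655 can reach the point.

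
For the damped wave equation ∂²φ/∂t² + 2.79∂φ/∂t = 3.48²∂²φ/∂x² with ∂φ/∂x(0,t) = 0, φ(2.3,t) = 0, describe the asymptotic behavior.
φ → 0. Damping (γ=2.79) dissipates energy; oscillations decay exponentially.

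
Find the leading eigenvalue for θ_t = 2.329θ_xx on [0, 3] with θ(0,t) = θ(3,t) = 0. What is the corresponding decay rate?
Eigenvalues: λₙ = 2.329n²π²/3².
First three modes:
  n=1: λ₁ = 2.329π²/3² ≈ 2.554
  n=2: λ₂ = 9.316π²/3² ≈ 10.216 (4× faster decay)
  n=3: λ₃ = 20.961π²/3² ≈ 22.986 (9× faster decay)
As t → ∞, higher modes decay exponentially faster. The n=1 mode dominates: θ ~ c₁ sin(πx/3) e^{-λ₁t}.
Decay rate: λ₁ = 2.329π²/3² ≈ 2.554.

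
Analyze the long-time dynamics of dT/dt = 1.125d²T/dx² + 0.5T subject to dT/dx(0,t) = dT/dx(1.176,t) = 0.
Long-time behavior: T grows unboundedly. With Neumann BCs the constant mode has diffusion eigenvalue 0, so any r > 0 makes it grow like e^(0.5t); solution grows exponentially.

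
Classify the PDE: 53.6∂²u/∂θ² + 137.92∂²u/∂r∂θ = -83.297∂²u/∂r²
Rewriting in standard form: 83.297∂²u/∂r² + 137.92∂²u/∂r∂θ + 53.6∂²u/∂θ² = 0. A = 83.297, B = 137.92, C = 53.6. Discriminant B² - 4AC = 1163.0496. Since 1163.0496 > 0, hyperbolic.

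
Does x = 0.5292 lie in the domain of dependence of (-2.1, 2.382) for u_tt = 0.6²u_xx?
No. The domain of dependence is [-3.5292, -0.6708], and 0.5292 is outside this interval.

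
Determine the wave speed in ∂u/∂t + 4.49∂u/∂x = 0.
Speed = 4.49. Information travels along x - 4.49t = const (rightward).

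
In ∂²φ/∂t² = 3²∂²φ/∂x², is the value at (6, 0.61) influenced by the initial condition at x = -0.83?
No. The domain of dependence is [4.17, 7.83], and -0.83 is outside this interval.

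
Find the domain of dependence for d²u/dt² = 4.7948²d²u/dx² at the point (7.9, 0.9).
Domain of dependence: [3.58468, 12.21532]. Signals travel at speed 4.7948, so data within |x - 7.9| ≤ 4.7948·0.9 = 4.31532 can reach the point.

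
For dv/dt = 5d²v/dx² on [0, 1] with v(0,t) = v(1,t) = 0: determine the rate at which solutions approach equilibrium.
Eigenvalues: λₙ = 5n²π².
First three modes:
  n=1: λ₁ = 5π² ≈ 49.348
  n=2: λ₂ = 20π² ≈ 197.392 (4× faster decay)
  n=3: λ₃ = 45π² ≈ 444.132 (9× faster decay)
As t → ∞, higher modes decay exponentially faster. The n=1 mode dominates: v ~ c₁ sin(πx) e^{-λ₁t}.
Decay rate: λ₁ = 5π² ≈ 49.348.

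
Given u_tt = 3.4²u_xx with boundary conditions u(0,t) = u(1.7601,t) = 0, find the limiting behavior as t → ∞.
u oscillates (no decay). Energy is conserved; the solution oscillates indefinitely as standing waves.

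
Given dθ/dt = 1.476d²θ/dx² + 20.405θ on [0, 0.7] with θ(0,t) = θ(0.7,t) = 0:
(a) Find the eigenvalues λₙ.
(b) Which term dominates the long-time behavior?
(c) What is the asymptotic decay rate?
Eigenvalues: λₙ = 1.476n²π²/0.7² - 20.405.
First three modes:
  n=1: λ₁ = 1.476π²/0.7² - 20.405 ≈ 9.325
  n=2: λ₂ = 5.904π²/0.7² - 20.405 ≈ 98.514
  n=3: λ₃ = 13.284π²/0.7² - 20.405 ≈ 247.162
Since 1.476π²/0.7² ≈ 29.73 > 20.405, all λₙ > 0.
The n=1 mode decays slowest → dominates as t → ∞.
Asymptotic: θ ~ c₁ sin(πx/0.7) e^{-λ₁t} with decay rate λ₁ ≈ 9.325.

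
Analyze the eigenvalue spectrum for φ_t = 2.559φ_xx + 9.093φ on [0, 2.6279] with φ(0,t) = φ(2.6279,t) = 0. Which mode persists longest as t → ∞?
Eigenvalues: λₙ = 2.559n²π²/2.6279² - 9.093.
First three modes:
  n=1: λ₁ = 2.559π²/2.6279² - 9.093 ≈ -5.436
  n=2: λ₂ = 10.236π²/2.6279² - 9.093 ≈ 5.536
  n=3: λ₃ = 23.031π²/2.6279² - 9.093 ≈ 23.822
Since 2.559π²/2.6279² ≈ 3.657 < 9.093, λ₁ < 0.
The n=1 mode grows fastest (−λₙ is largest for n=1) → dominates.
Asymptotic: φ ~ c₁ sin(πx/2.6279) e^{5.436t} (exponential growth at rate −λ₁ ≈ 5.436).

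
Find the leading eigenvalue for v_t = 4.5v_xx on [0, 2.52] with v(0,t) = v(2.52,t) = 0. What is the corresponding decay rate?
Eigenvalues: λₙ = 4.5n²π²/2.52².
First three modes:
  n=1: λ₁ = 4.5π²/2.52² ≈ 6.994
  n=2: λ₂ = 18π²/2.52² ≈ 27.975 (4× faster decay)
  n=3: λ₃ = 40.5π²/2.52² ≈ 62.944 (9× faster decay)
As t → ∞, higher modes decay exponentially faster. The n=1 mode dominates: v ~ c₁ sin(πx/2.52) e^{-λ₁t}.
Decay rate: λ₁ = 4.5π²/2.52² ≈ 6.994.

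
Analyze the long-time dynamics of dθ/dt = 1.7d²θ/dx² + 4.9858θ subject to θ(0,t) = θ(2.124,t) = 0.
Long-time behavior: θ grows unboundedly. Reaction dominates diffusion (r=4.9858 > κπ²/L²≈3.72); solution grows exponentially.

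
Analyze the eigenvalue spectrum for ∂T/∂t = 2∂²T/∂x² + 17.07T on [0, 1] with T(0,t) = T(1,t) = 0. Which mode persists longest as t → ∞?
Eigenvalues: λₙ = 2n²π²/1² - 17.07.
First three modes:
  n=1: λ₁ = 2π² - 17.07 ≈ 2.669
  n=2: λ₂ = 8π² - 17.07 ≈ 61.887
  n=3: λ₃ = 18π² - 17.07 ≈ 160.583
Since 2π² ≈ 19.739 > 17.07, all λₙ > 0.
The n=1 mode decays slowest → dominates as t → ∞.
Asymptotic: T ~ c₁ sin(πx/1) e^{-λ₁t} with decay rate λ₁ ≈ 2.669.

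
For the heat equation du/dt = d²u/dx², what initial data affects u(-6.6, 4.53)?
The entire real line. The heat equation has infinite propagation speed: any initial disturbance instantly affects all points (though exponentially small far away).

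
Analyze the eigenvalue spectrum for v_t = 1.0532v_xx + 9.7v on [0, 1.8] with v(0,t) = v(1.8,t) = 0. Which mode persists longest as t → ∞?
Eigenvalues: λₙ = 1.0532n²π²/1.8² - 9.7.
First three modes:
  n=1: λ₁ = 1.0532π²/1.8² - 9.7 ≈ -6.492
  n=2: λ₂ = 4.2128π²/1.8² - 9.7 ≈ 3.133
  n=3: λ₃ = 9.4788π²/1.8² - 9.7 ≈ 19.174
Since 1.0532π²/1.8² ≈ 3.208 < 9.7, λ₁ < 0.
The n=1 mode grows fastest (−λₙ is largest for n=1) → dominates.
Asymptotic: v ~ c₁ sin(πx/1.8) e^{6.492t} (exponential growth at rate −λ₁ ≈ 6.492).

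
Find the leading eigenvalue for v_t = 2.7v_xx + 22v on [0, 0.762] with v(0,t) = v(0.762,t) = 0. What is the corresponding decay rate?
Eigenvalues: λₙ = 2.7n²π²/0.762² - 22.
First three modes:
  n=1: λ₁ = 2.7π²/0.762² - 22 ≈ 23.894
  n=2: λ₂ = 10.8π²/0.762² - 22 ≈ 161.575
  n=3: λ₃ = 24.3π²/0.762² - 22 ≈ 391.044
Since 2.7π²/0.762² ≈ 45.894 > 22, all λₙ > 0.
The n=1 mode decays slowest → dominates as t → ∞.
Asymptotic: v ~ c₁ sin(πx/0.762) e^{-λ₁t} with decay rate λ₁ ≈ 23.894.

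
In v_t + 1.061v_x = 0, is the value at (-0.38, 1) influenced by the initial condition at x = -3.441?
No. Only data at x = -1.441 affects (-0.38, 1). Advection has one-way propagation along characteristics.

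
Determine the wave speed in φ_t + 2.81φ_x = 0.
Speed = 2.81. Information travels along x - 2.81t = const (rightward).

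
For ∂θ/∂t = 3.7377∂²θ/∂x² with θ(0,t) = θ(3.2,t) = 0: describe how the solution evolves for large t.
θ → 0. Heat diffuses out through both boundaries.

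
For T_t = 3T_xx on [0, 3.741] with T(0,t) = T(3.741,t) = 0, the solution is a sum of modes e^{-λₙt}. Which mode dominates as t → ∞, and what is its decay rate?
Eigenvalues: λₙ = 3n²π²/3.741².
First three modes:
  n=1: λ₁ = 3π²/3.741² ≈ 2.116
  n=2: λ₂ = 12π²/3.741² ≈ 8.463 (4× faster decay)
  n=3: λ₃ = 27π²/3.741² ≈ 19.041 (9× faster decay)
As t → ∞, higher modes decay exponentially faster. The n=1 mode dominates: T ~ c₁ sin(πx/3.741) e^{-λ₁t}.
Decay rate: λ₁ = 3π²/3.741² ≈ 2.116.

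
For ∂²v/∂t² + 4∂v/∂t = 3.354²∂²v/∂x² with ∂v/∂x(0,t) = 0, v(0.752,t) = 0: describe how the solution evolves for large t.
v → 0. Damping (γ=4) dissipates energy; oscillations decay exponentially.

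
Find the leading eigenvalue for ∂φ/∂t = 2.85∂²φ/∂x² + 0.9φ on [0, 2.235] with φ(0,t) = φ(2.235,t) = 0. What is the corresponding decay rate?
Eigenvalues: λₙ = 2.85n²π²/2.235² - 0.9.
First three modes:
  n=1: λ₁ = 2.85π²/2.235² - 0.9 ≈ 4.731
  n=2: λ₂ = 11.4π²/2.235² - 0.9 ≈ 21.624
  n=3: λ₃ = 25.65π²/2.235² - 0.9 ≈ 49.779
Since 2.85π²/2.235² ≈ 5.631 > 0.9, all λₙ > 0.
The n=1 mode decays slowest → dominates as t → ∞.
Asymptotic: φ ~ c₁ sin(πx/2.235) e^{-λ₁t} with decay rate λ₁ ≈ 4.731.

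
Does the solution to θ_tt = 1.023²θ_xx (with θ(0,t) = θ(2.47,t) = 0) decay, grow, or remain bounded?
θ oscillates (no decay). Energy is conserved; the solution oscillates indefinitely as standing waves.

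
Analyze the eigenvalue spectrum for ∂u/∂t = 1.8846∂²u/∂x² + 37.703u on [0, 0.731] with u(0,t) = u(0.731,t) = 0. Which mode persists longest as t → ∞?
Eigenvalues: λₙ = 1.8846n²π²/0.731² - 37.703.
First three modes:
  n=1: λ₁ = 1.8846π²/0.731² - 37.703 ≈ -2.895
  n=2: λ₂ = 7.5384π²/0.731² - 37.703 ≈ 101.531
  n=3: λ₃ = 16.9614π²/0.731² - 37.703 ≈ 275.573
Since 1.8846π²/0.731² ≈ 34.808 < 37.703, λ₁ < 0.
The n=1 mode grows fastest (−λₙ is largest for n=1) → dominates.
Asymptotic: u ~ c₁ sin(πx/0.731) e^{2.895t} (exponential growth at rate −λ₁ ≈ 2.895).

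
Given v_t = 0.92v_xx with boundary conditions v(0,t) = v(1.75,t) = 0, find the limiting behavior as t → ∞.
v → 0. Heat diffuses out through both boundaries.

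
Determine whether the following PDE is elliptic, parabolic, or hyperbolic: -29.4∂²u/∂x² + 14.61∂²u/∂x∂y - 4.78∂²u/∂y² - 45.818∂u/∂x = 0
Coefficients: A = -29.4, B = 14.61, C = -4.78. B² - 4AC = -348.6759, which is negative, so the equation is elliptic.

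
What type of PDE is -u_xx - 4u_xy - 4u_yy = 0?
With A = -1, B = -4, C = -4, the discriminant is 0. This is a parabolic PDE.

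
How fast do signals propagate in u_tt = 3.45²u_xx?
Speed = 3.45. Information travels along characteristics x = x₀ ± 3.45t.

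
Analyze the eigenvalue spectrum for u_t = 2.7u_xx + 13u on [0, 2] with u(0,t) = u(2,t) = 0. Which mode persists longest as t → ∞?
Eigenvalues: λₙ = 2.7n²π²/2² - 13.
First three modes:
  n=1: λ₁ = 2.7π²/2² - 13 ≈ -6.338
  n=2: λ₂ = 10.8π²/2² - 13 ≈ 13.648
  n=3: λ₃ = 24.3π²/2² - 13 ≈ 46.958
Since 2.7π²/2² ≈ 6.662 < 13, λ₁ < 0.
The n=1 mode grows fastest (−λₙ is largest for n=1) → dominates.
Asymptotic: u ~ c₁ sin(πx/2) e^{6.338t} (exponential growth at rate −λ₁ ≈ 6.338).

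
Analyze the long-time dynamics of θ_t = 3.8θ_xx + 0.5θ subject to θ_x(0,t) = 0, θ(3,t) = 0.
Long-time behavior: θ → 0. Diffusion dominates reaction (r=0.5 < κπ²/(4L²)≈1.04); solution decays.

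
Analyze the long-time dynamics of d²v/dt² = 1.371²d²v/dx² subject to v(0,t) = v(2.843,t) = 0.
Long-time behavior: v oscillates (no decay). Energy is conserved; the solution oscillates indefinitely as standing waves.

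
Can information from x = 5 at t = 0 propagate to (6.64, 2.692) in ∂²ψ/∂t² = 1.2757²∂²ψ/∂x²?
Yes. The domain of dependence is [3.2058156, 10.0741844], and 5 ∈ [3.2058156, 10.0741844].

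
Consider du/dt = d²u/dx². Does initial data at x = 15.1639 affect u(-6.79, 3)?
Yes, for any finite x. The heat equation has infinite propagation speed, so all initial data affects all points at any t > 0.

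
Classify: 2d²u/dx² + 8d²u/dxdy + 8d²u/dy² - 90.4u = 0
Parabolic (discriminant = 0).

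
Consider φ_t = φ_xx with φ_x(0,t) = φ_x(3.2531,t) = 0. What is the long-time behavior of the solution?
As t → ∞, φ → constant (steady state). Heat is conserved (no flux at boundaries); solution approaches the spatial average.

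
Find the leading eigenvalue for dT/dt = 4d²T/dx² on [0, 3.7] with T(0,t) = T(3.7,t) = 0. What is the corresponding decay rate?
Eigenvalues: λₙ = 4n²π²/3.7².
First three modes:
  n=1: λ₁ = 4π²/3.7² ≈ 2.884
  n=2: λ₂ = 16π²/3.7² ≈ 11.535 (4× faster decay)
  n=3: λ₃ = 36π²/3.7² ≈ 25.954 (9× faster decay)
As t → ∞, higher modes decay exponentially faster. The n=1 mode dominates: T ~ c₁ sin(πx/3.7) e^{-λ₁t}.
Decay rate: λ₁ = 4π²/3.7² ≈ 2.884.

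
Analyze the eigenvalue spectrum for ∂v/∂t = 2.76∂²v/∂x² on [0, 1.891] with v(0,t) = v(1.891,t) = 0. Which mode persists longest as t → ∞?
Eigenvalues: λₙ = 2.76n²π²/1.891².
First three modes:
  n=1: λ₁ = 2.76π²/1.891² ≈ 7.618
  n=2: λ₂ = 11.04π²/1.891² ≈ 30.471 (4× faster decay)
  n=3: λ₃ = 24.84π²/1.891² ≈ 68.56 (9× faster decay)
As t → ∞, higher modes decay exponentially faster. The n=1 mode dominates: v ~ c₁ sin(πx/1.891) e^{-λ₁t}.
Decay rate: λ₁ = 2.76π²/1.891² ≈ 7.618.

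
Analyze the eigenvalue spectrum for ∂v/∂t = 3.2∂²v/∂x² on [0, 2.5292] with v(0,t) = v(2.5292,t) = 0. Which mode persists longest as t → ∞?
Eigenvalues: λₙ = 3.2n²π²/2.5292².
First three modes:
  n=1: λ₁ = 3.2π²/2.5292² ≈ 4.937
  n=2: λ₂ = 12.8π²/2.5292² ≈ 19.749 (4× faster decay)
  n=3: λ₃ = 28.8π²/2.5292² ≈ 44.435 (9× faster decay)
As t → ∞, higher modes decay exponentially faster. The n=1 mode dominates: v ~ c₁ sin(πx/2.5292) e^{-λ₁t}.
Decay rate: λ₁ = 3.2π²/2.5292² ≈ 4.937.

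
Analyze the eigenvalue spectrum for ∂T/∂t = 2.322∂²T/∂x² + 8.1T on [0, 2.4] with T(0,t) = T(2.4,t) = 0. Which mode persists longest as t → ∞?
Eigenvalues: λₙ = 2.322n²π²/2.4² - 8.1.
First three modes:
  n=1: λ₁ = 2.322π²/2.4² - 8.1 ≈ -4.121
  n=2: λ₂ = 9.288π²/2.4² - 8.1 ≈ 7.815
  n=3: λ₃ = 20.898π²/2.4² - 8.1 ≈ 27.708
Since 2.322π²/2.4² ≈ 3.979 < 8.1, λ₁ < 0.
The n=1 mode grows fastest (−λₙ is largest for n=1) → dominates.
Asymptotic: T ~ c₁ sin(πx/2.4) e^{4.121t} (exponential growth at rate −λ₁ ≈ 4.121).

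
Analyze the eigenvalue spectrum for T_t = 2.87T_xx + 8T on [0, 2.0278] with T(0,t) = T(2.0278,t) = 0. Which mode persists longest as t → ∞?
Eigenvalues: λₙ = 2.87n²π²/2.0278² - 8.
First three modes:
  n=1: λ₁ = 2.87π²/2.0278² - 8 ≈ -1.111
  n=2: λ₂ = 11.48π²/2.0278² - 8 ≈ 19.554
  n=3: λ₃ = 25.83π²/2.0278² - 8 ≈ 53.997
Since 2.87π²/2.0278² ≈ 6.889 < 8, λ₁ < 0.
The n=1 mode grows fastest (−λₙ is largest for n=1) → dominates.
Asymptotic: T ~ c₁ sin(πx/2.0278) e^{1.111t} (exponential growth at rate −λ₁ ≈ 1.111).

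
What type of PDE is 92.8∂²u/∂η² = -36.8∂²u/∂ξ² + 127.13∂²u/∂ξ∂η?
Rewriting in standard form: 36.8∂²u/∂ξ² - 127.13∂²u/∂ξ∂η + 92.8∂²u/∂η² = 0. With A = 36.8, B = -127.13, C = 92.8, the discriminant is 2501.8769. This is a hyperbolic PDE.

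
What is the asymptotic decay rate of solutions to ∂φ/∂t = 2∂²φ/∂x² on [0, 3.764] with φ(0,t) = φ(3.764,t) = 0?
Eigenvalues: λₙ = 2n²π²/3.764².
First three modes:
  n=1: λ₁ = 2π²/3.764² ≈ 1.393
  n=2: λ₂ = 8π²/3.764² ≈ 5.573 (4× faster decay)
  n=3: λ₃ = 18π²/3.764² ≈ 12.539 (9× faster decay)
As t → ∞, higher modes decay exponentially faster. The n=1 mode dominates: φ ~ c₁ sin(πx/3.764) e^{-λ₁t}.
Decay rate: λ₁ = 2π²/3.764² ≈ 1.393.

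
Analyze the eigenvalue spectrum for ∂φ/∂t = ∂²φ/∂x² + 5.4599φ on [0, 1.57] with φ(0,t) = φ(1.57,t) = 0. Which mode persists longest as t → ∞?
Eigenvalues: λₙ = n²π²/1.57² - 5.4599.
First three modes:
  n=1: λ₁ = π²/1.57² - 5.4599 ≈ -1.456
  n=2: λ₂ = 4π²/1.57² - 5.4599 ≈ 10.556
  n=3: λ₃ = 9π²/1.57² - 5.4599 ≈ 30.577
Since π²/1.57² ≈ 4.004 < 5.4599, λ₁ < 0.
The n=1 mode grows fastest (−λₙ is largest for n=1) → dominates.
Asymptotic: φ ~ c₁ sin(πx/1.57) e^{1.456t} (exponential growth at rate −λ₁ ≈ 1.456).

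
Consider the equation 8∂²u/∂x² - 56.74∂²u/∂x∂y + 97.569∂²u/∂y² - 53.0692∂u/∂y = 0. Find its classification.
Hyperbolic. (A = 8, B = -56.74, C = 97.569 gives B² - 4AC = 97.2196.)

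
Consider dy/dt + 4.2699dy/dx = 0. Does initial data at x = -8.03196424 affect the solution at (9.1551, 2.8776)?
No. Only data at x = -3.13196424 affects (9.1551, 2.8776). Advection has one-way propagation along characteristics.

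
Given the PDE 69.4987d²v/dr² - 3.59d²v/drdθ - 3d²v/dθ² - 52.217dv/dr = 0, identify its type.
The second-order coefficients are A = 69.4987, B = -3.59, C = -3. Since B² - 4AC = 846.8725 > 0, this is a hyperbolic PDE.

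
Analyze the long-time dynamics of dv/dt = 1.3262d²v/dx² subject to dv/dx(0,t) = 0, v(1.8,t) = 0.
Long-time behavior: v → 0. Heat escapes through the Dirichlet boundary.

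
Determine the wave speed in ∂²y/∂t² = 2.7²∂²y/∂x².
Speed = 2.7. Information travels along characteristics x = x₀ ± 2.7t.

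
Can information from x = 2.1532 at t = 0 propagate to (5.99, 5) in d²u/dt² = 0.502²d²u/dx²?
No. The domain of dependence is [3.48, 8.5], and 2.1532 is outside this interval.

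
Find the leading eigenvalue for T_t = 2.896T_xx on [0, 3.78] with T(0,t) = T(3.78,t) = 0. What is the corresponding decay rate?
Eigenvalues: λₙ = 2.896n²π²/3.78².
First three modes:
  n=1: λ₁ = 2.896π²/3.78² ≈ 2
  n=2: λ₂ = 11.584π²/3.78² ≈ 8.002 (4× faster decay)
  n=3: λ₃ = 26.064π²/3.78² ≈ 18.004 (9× faster decay)
As t → ∞, higher modes decay exponentially faster. The n=1 mode dominates: T ~ c₁ sin(πx/3.78) e^{-λ₁t}.
Decay rate: λ₁ = 2.896π²/3.78² ≈ 2.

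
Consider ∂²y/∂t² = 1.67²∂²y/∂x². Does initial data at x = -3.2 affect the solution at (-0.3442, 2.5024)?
Yes. The domain of dependence is [-4.523208, 3.834808], and -3.2 ∈ [-4.523208, 3.834808].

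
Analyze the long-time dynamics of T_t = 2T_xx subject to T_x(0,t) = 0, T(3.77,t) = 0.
Long-time behavior: T → 0. Heat escapes through the Dirichlet boundary.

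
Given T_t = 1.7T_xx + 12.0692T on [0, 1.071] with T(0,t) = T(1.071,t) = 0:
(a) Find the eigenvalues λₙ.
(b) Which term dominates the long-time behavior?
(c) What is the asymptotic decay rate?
Eigenvalues: λₙ = 1.7n²π²/1.071² - 12.0692.
First three modes:
  n=1: λ₁ = 1.7π²/1.071² - 12.0692 ≈ 2.558
  n=2: λ₂ = 6.8π²/1.071² - 12.0692 ≈ 46.441
  n=3: λ₃ = 15.3π²/1.071² - 12.0692 ≈ 119.578
Since 1.7π²/1.071² ≈ 14.627 > 12.0692, all λₙ > 0.
The n=1 mode decays slowest → dominates as t → ∞.
Asymptotic: T ~ c₁ sin(πx/1.071) e^{-λ₁t} with decay rate λ₁ ≈ 2.558.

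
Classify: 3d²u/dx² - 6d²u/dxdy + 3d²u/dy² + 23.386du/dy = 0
Parabolic (discriminant = 0).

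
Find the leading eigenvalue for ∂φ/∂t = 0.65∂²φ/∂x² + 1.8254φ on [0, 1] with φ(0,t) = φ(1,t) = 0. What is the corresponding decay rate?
Eigenvalues: λₙ = 0.65n²π²/1² - 1.8254.
First three modes:
  n=1: λ₁ = 0.65π² - 1.8254 ≈ 4.59
  n=2: λ₂ = 2.6π² - 1.8254 ≈ 23.836
  n=3: λ₃ = 5.85π² - 1.8254 ≈ 55.912
Since 0.65π² ≈ 6.415 > 1.8254, all λₙ > 0.
The n=1 mode decays slowest → dominates as t → ∞.
Asymptotic: φ ~ c₁ sin(πx/1) e^{-λ₁t} with decay rate λ₁ ≈ 4.59.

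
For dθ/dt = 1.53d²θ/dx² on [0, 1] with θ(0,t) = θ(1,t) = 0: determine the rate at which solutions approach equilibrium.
Eigenvalues: λₙ = 1.53n²π².
First three modes:
  n=1: λ₁ = 1.53π² ≈ 15.1
  n=2: λ₂ = 6.12π² ≈ 60.402 (4× faster decay)
  n=3: λ₃ = 13.77π² ≈ 135.904 (9× faster decay)
As t → ∞, higher modes decay exponentially faster. The n=1 mode dominates: θ ~ c₁ sin(πx) e^{-λ₁t}.
Decay rate: λ₁ = 1.53π² ≈ 15.1.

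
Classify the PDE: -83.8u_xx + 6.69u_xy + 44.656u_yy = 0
A = -83.8, B = 6.69, C = 44.656. Discriminant B² - 4AC = 15013.4473. Since 15013.4473 > 0, hyperbolic.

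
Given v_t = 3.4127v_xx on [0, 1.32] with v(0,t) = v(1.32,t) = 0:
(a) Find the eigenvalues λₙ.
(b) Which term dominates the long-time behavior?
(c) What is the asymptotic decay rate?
Eigenvalues: λₙ = 3.4127n²π²/1.32².
First three modes:
  n=1: λ₁ = 3.4127π²/1.32² ≈ 19.331
  n=2: λ₂ = 13.6508π²/1.32² ≈ 77.323 (4× faster decay)
  n=3: λ₃ = 30.7143π²/1.32² ≈ 173.977 (9× faster decay)
As t → ∞, higher modes decay exponentially faster. The n=1 mode dominates: v ~ c₁ sin(πx/1.32) e^{-λ₁t}.
Decay rate: λ₁ = 3.4127π²/1.32² ≈ 19.331.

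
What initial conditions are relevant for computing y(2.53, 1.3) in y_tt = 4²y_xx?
Domain of dependence: [-2.67, 7.73]. Signals travel at speed 4, so data within |x - 2.53| ≤ 4·1.3 = 5.2 can reach the point.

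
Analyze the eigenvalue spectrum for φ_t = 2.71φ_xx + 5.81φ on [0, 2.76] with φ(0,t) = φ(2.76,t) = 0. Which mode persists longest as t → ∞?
Eigenvalues: λₙ = 2.71n²π²/2.76² - 5.81.
First three modes:
  n=1: λ₁ = 2.71π²/2.76² - 5.81 ≈ -2.299
  n=2: λ₂ = 10.84π²/2.76² - 5.81 ≈ 8.235
  n=3: λ₃ = 24.39π²/2.76² - 5.81 ≈ 25.79
Since 2.71π²/2.76² ≈ 3.511 < 5.81, λ₁ < 0.
The n=1 mode grows fastest (−λₙ is largest for n=1) → dominates.
Asymptotic: φ ~ c₁ sin(πx/2.76) e^{2.299t} (exponential growth at rate −λ₁ ≈ 2.299).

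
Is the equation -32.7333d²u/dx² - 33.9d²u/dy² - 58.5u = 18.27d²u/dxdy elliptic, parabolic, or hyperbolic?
Rewriting in standard form: -32.7333d²u/dx² - 18.27d²u/dxdy - 33.9d²u/dy² - 58.5u = 0. Computing B² - 4AC with A = -32.7333, B = -18.27, C = -33.9: discriminant = -4104.84258 (negative). Answer: elliptic.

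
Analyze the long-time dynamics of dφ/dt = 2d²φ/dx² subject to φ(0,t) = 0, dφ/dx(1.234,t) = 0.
Long-time behavior: φ → 0. Heat escapes through the Dirichlet boundary.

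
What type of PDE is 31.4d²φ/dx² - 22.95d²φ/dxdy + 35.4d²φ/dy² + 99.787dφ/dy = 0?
With A = 31.4, B = -22.95, C = 35.4, the discriminant is -3919.5375. This is an elliptic PDE.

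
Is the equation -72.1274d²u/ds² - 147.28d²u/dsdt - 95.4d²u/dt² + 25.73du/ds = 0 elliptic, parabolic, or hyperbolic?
Computing B² - 4AC with A = -72.1274, B = -147.28, C = -95.4: discriminant = -5832.41744 (negative). Answer: elliptic.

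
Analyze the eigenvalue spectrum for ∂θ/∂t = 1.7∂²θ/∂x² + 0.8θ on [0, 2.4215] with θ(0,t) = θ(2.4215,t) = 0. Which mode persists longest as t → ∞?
Eigenvalues: λₙ = 1.7n²π²/2.4215² - 0.8.
First three modes:
  n=1: λ₁ = 1.7π²/2.4215² - 0.8 ≈ 2.061
  n=2: λ₂ = 6.8π²/2.4215² - 0.8 ≈ 10.646
  n=3: λ₃ = 15.3π²/2.4215² - 0.8 ≈ 24.953
Since 1.7π²/2.4215² ≈ 2.861 > 0.8, all λₙ > 0.
The n=1 mode decays slowest → dominates as t → ∞.
Asymptotic: θ ~ c₁ sin(πx/2.4215) e^{-λ₁t} with decay rate λ₁ ≈ 2.061.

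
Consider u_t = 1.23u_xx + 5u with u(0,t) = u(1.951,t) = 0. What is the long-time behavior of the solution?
As t → ∞, u grows unboundedly. Reaction dominates diffusion (r=5 > κπ²/L²≈3.19); solution grows exponentially.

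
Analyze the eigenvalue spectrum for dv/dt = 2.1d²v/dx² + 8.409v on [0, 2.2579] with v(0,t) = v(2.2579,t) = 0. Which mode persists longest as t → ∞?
Eigenvalues: λₙ = 2.1n²π²/2.2579² - 8.409.
First three modes:
  n=1: λ₁ = 2.1π²/2.2579² - 8.409 ≈ -4.344
  n=2: λ₂ = 8.4π²/2.2579² - 8.409 ≈ 7.853
  n=3: λ₃ = 18.9π²/2.2579² - 8.409 ≈ 28.18
Since 2.1π²/2.2579² ≈ 4.065 < 8.409, λ₁ < 0.
The n=1 mode grows fastest (−λₙ is largest for n=1) → dominates.
Asymptotic: v ~ c₁ sin(πx/2.2579) e^{4.344t} (exponential growth at rate −λ₁ ≈ 4.344).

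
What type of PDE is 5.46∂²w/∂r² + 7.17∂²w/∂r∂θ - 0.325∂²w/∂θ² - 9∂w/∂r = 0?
With A = 5.46, B = 7.17, C = -0.325, the discriminant is 58.5069. This is a hyperbolic PDE.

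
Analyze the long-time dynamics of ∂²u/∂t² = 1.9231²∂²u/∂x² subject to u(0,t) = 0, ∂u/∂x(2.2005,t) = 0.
Long-time behavior: u oscillates (no decay). Energy is conserved; the solution oscillates indefinitely as standing waves.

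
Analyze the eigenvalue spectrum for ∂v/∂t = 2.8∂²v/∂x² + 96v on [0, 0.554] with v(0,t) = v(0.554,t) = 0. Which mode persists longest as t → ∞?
Eigenvalues: λₙ = 2.8n²π²/0.554² - 96.
First three modes:
  n=1: λ₁ = 2.8π²/0.554² - 96 ≈ -5.959
  n=2: λ₂ = 11.2π²/0.554² - 96 ≈ 264.162
  n=3: λ₃ = 25.2π²/0.554² - 96 ≈ 714.365
Since 2.8π²/0.554² ≈ 90.041 < 96, λ₁ < 0.
The n=1 mode grows fastest (−λₙ is largest for n=1) → dominates.
Asymptotic: v ~ c₁ sin(πx/0.554) e^{5.959t} (exponential growth at rate −λ₁ ≈ 5.959).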